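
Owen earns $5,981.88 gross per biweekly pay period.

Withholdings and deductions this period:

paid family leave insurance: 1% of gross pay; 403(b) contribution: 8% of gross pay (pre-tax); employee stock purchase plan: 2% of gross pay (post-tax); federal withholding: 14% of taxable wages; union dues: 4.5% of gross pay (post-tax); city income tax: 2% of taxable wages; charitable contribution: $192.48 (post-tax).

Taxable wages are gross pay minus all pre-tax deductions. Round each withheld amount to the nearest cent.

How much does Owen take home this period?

$3,981.67

403(b) contribution: $5,981.88 × 0.08 = $478.55
Taxable wages = $5,981.88 − $478.55 = $5,503.33
Federal withholding: $5,503.33 × 0.14 = $770.47
City income tax: $5,503.33 × 0.02 = $110.07
Paid family leave insurance: $5,981.88 × 0.01 = $59.82
Employee stock purchase plan: $5,981.88 × 0.02 = $119.64
Union dues: $5,981.88 × 0.045 = $269.18
Charitable contribution: $192.48
Total deductions = $478.55 + $770.47 + $110.07 + $59.82 + $119.64 + $269.18 + $192.48 = $2,000.21
Net pay = $5,981.88 − $2,000.21 = $3,981.67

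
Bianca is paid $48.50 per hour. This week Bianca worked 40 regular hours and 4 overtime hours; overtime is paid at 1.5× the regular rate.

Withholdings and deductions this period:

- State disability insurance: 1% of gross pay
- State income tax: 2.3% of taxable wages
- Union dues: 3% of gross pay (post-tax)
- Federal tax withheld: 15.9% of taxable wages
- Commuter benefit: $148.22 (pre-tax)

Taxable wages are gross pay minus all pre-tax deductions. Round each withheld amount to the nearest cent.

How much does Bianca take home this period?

$1,614.48

Regular pay: 40 × $48.50 = $1,940.00
Overtime pay: 4 × $48.50 × 1.5 = $291.00
Gross pay = $1,940.00 + $291.00 = $2,231.00
Commuter benefit: $148.22
Taxable wages = $2,231.00 − $148.22 = $2,082.78
Federal tax withheld: $2,082.78 × 0.159 = $331.16
State income tax: $2,082.78 × 0.023 = $47.90
State disability insurance: $2,231.00 × 0.01 = $22.31
Union dues: $2,231.00 × 0.03 = $66.93
Total deductions = $148.22 + $331.16 + $47.90 + $22.31 + $66.93 = $616.52
Net pay = $2,231.00 − $616.52 = $1,614.48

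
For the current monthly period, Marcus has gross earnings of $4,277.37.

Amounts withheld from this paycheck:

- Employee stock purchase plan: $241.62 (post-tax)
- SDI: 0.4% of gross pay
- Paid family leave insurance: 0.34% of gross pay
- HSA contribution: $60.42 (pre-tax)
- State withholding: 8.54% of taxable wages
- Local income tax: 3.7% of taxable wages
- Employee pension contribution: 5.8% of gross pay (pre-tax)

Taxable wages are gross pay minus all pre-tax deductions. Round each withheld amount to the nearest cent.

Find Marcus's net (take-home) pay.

$3,209.80

Employee pension contribution: $4,277.37 × 0.058 = $248.09
HSA contribution: $60.42
Pre-tax total = $248.09 + $60.42 = $308.51
Taxable wages = $4,277.37 − $308.51 = $3,968.86
Local income tax: $3,968.86 × 0.037 = $146.85
State withholding: $3,968.86 × 0.0854 = $338.94
SDI: $4,277.37 × 0.004 = $17.11
Paid family leave insurance: $4,277.37 × 0.0034 = $14.54
Employee stock purchase plan: $241.62
Total deductions = $248.09 + $60.42 + $146.85 + $338.94 + $17.11 + $14.54 + $241.62 = $1,067.57
Net pay = $4,277.37 − $1,067.57 = $3,209.80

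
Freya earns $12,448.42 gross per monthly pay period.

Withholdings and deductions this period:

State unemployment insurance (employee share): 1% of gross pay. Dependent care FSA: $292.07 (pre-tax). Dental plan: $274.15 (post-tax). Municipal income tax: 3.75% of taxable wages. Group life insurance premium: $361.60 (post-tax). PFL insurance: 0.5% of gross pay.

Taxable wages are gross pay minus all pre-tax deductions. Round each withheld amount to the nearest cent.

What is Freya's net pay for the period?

Dependent care FSA: $292.07
Taxable wages = $12,448.42 − $292.07 = $12,156.35
Municipal income tax: $12,156.35 × 0.0375 = $455.86
State unemployment insurance (employee share): $12,448.42 × 0.01 = $124.48
PFL insurance: $12,448.42 × 0.005 = $62.24
Group life insurance premium: $361.60
Dental plan: $274.15
Total deductions = $292.07 + $455.86 + $124.48 + $62.24 + $361.60 + $274.15 = $1,570.40
Net pay = $12,448.42 − $1,570.40 = $10,878.02

$10,878.02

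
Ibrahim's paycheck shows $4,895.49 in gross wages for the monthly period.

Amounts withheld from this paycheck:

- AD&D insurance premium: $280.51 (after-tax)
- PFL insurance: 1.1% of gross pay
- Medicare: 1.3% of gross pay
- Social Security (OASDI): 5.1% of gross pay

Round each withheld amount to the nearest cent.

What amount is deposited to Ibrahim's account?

$4,247.82

Social Security (OASDI): $4,895.49 × 0.051 = $249.67
Medicare: $4,895.49 × 0.013 = $63.64
PFL insurance: $4,895.49 × 0.011 = $53.85
AD&D insurance premium: $280.51
Total deductions = $249.67 + $63.64 + $53.85 + $280.51 = $647.67
Net pay = $4,895.49 − $647.67 = $4,247.82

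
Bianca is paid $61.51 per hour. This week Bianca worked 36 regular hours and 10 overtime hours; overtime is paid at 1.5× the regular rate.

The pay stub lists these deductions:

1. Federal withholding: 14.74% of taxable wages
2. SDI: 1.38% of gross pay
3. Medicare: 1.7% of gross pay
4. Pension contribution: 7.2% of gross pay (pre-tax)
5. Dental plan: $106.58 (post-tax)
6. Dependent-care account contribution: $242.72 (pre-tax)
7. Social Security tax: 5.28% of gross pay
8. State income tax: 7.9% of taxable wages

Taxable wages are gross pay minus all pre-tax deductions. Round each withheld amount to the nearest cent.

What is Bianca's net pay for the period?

Regular pay: 36 × $61.51 = $2,214.36
Overtime pay: 10 × $61.51 × 1.5 = $922.65
Gross pay = $2,214.36 + $922.65 = $3,137.01
Pension contribution: $3,137.01 × 0.072 = $225.86
Dependent-care account contribution: $242.72
Pre-tax total = $225.86 + $242.72 = $468.58
Taxable wages = $3,137.01 − $468.58 = $2,668.43
State income tax: $2,668.43 × 0.079 = $210.81
Federal withholding: $2,668.43 × 0.1474 = $393.33
Medicare: $3,137.01 × 0.017 = $53.33
SDI: $3,137.01 × 0.0138 = $43.29
Social Security tax: $3,137.01 × 0.0528 = $165.63
Dental plan: $106.58
Total deductions = $225.86 + $242.72 + $210.81 + $393.33 + $53.33 + $43.29 + $165.63 + $106.58 = $1,441.55
Net pay = $3,137.01 − $1,441.55 = $1,695.46

$1,695.46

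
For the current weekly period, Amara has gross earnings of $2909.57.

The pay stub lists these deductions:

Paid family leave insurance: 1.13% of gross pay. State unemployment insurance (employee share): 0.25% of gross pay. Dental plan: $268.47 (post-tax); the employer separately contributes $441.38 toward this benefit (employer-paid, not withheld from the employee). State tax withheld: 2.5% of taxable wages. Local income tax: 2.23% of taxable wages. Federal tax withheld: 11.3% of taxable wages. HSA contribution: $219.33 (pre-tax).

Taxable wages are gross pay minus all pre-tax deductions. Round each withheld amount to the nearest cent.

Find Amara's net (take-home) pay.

$1950.37

HSA contribution: $219.33
Taxable wages = $2909.57 − $219.33 = $2690.24
Local income tax: $2690.24 × 0.0223 = $59.99
State tax withheld: $2690.24 × 0.025 = $67.26
Federal tax withheld: $2690.24 × 0.113 = $304.00
State unemployment insurance (employee share): $2909.57 × 0.0025 = $7.27
Paid family leave insurance: $2909.57 × 0.0113 = $32.88
Dental plan: $268.47
(Employer's $441.38 toward dental plan is not withheld from the employee.)
Total deductions = $219.33 + $59.99 + $67.26 + $304.00 + $7.27 + $32.88 + $268.47 = $959.20
Net pay = $2909.57 − $959.20 = $1950.37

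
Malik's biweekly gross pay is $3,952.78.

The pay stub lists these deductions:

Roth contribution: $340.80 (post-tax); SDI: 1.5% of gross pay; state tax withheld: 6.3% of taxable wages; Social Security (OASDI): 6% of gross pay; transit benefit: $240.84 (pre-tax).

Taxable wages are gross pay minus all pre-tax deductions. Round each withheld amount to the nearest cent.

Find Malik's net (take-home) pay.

$2,840.83

Transit benefit: $240.84
Taxable wages = $3,952.78 − $240.84 = $3,711.94
State tax withheld: $3,711.94 × 0.063 = $233.85
Social Security (OASDI): $3,952.78 × 0.06 = $237.17
SDI: $3,952.78 × 0.015 = $59.29
Roth contribution: $340.80
Total deductions = $240.84 + $233.85 + $237.17 + $59.29 + $340.80 = $1,111.95
Net pay = $3,952.78 − $1,111.95 = $2,840.83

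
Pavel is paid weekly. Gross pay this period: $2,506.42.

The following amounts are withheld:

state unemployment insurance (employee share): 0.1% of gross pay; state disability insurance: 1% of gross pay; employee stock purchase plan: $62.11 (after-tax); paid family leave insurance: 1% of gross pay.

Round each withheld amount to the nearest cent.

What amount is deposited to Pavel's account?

$2,391.68

Paid family leave insurance: $2,506.42 × 0.01 = $25.06
State unemployment insurance (employee share): $2,506.42 × 0.001 = $2.51
State disability insurance: $2,506.42 × 0.01 = $25.06
Employee stock purchase plan: $62.11
Total deductions = $25.06 + $2.51 + $25.06 + $62.11 = $114.74
Net pay = $2,506.42 − $114.74 = $2,391.68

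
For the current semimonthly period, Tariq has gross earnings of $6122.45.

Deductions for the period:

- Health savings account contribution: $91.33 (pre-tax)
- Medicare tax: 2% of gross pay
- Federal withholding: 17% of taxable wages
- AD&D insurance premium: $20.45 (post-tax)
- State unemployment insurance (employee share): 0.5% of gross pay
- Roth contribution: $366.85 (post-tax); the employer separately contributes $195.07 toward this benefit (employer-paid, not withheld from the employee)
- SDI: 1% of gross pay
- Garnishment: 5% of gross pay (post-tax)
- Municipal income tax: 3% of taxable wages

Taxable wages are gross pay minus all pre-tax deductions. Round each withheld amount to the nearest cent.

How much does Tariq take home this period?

$3917.20

Health savings account contribution: $91.33
Taxable wages = $6122.45 − $91.33 = $6031.12
Federal withholding: $6031.12 × 0.17 = $1025.29
Municipal income tax: $6031.12 × 0.03 = $180.93
SDI: $6122.45 × 0.01 = $61.22
Medicare tax: $6122.45 × 0.02 = $122.45
State unemployment insurance (employee share): $6122.45 × 0.005 = $30.61
AD&D insurance premium: $20.45
Roth contribution: $366.85
Garnishment: $6122.45 × 0.05 = $306.12
(Employer's $195.07 toward Roth contribution is not withheld from the employee.)
Total deductions = $91.33 + $1025.29 + $180.93 + $61.22 + $122.45 + $30.61 + $20.45 + $366.85 + $306.12 = $2205.25
Net pay = $6122.45 − $2205.25 = $3917.20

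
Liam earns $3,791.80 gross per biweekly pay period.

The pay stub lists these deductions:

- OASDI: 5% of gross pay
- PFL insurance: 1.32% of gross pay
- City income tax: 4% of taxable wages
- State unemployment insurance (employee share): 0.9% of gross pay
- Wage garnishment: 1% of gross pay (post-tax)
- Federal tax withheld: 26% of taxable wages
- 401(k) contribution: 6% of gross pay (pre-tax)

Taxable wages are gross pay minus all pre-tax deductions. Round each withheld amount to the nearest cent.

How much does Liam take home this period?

$2,183.31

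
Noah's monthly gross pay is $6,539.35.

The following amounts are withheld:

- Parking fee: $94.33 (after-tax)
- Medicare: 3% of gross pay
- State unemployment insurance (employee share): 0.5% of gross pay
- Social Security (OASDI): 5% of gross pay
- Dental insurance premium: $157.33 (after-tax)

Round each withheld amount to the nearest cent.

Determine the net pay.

State unemployment insurance (employee share): $6,539.35 × 0.005 = $32.70
Social Security (OASDI): $6,539.35 × 0.05 = $326.97
Medicare: $6,539.35 × 0.03 = $196.18
Parking fee: $94.33
Dental insurance premium: $157.33
Total deductions = $32.70 + $326.97 + $196.18 + $94.33 + $157.33 = $807.51
Net pay = $6,539.35 − $807.51 = $5,731.84

$5,731.84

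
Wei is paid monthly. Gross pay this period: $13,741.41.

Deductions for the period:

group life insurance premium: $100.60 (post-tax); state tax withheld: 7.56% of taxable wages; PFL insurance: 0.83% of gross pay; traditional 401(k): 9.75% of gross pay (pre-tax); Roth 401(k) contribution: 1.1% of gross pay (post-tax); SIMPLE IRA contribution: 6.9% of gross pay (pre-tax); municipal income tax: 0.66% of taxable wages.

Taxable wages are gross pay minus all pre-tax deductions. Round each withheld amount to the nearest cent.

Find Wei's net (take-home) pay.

SIMPLE IRA contribution: $13,741.41 × 0.069 = $948.16
Traditional 401(k): $13,741.41 × 0.0975 = $1,339.79
Pre-tax total = $948.16 + $1,339.79 = $2,287.95
Taxable wages = $13,741.41 − $2,287.95 = $11,453.46
State tax withheld: $11,453.46 × 0.0756 = $865.88
Municipal income tax: $11,453.46 × 0.0066 = $75.59
PFL insurance: $13,741.41 × 0.0083 = $114.05
Roth 401(k) contribution: $13,741.41 × 0.011 = $151.16
Group life insurance premium: $100.60
Total deductions = $948.16 + $1,339.79 + $865.88 + $75.59 + $114.05 + $151.16 + $100.60 = $3,595.23
Net pay = $13,741.41 − $3,595.23 = $10,146.18

$10,146.18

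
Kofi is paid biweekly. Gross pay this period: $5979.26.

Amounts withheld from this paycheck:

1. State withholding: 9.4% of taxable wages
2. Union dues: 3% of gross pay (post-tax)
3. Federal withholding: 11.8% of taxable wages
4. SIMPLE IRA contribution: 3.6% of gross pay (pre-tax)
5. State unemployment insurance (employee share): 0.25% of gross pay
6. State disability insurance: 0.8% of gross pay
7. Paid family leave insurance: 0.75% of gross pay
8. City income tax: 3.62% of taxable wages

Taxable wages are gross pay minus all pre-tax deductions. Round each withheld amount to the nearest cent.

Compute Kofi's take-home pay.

$4046.38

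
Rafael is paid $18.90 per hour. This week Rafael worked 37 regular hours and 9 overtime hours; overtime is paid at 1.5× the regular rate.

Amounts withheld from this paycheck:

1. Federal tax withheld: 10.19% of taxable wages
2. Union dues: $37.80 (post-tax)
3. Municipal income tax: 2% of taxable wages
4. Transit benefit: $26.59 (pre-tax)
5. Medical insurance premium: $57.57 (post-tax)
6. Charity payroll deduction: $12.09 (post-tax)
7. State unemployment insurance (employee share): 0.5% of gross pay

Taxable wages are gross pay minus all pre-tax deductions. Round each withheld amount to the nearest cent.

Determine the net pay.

Regular pay: 37 × $18.90 = $699.30
Overtime pay: 9 × $18.90 × 1.5 = $255.15
Gross pay = $699.30 + $255.15 = $954.45
Transit benefit: $26.59
Taxable wages = $954.45 − $26.59 = $927.86
Federal tax withheld: $927.86 × 0.1019 = $94.55
Municipal income tax: $927.86 × 0.02 = $18.56
State unemployment insurance (employee share): $954.45 × 0.005 = $4.77
Medical insurance premium: $57.57
Charity payroll deduction: $12.09
Union dues: $37.80
Total deductions = $26.59 + $94.55 + $18.56 + $4.77 + $57.57 + $12.09 + $37.80 = $251.93
Net pay = $954.45 − $251.93 = $702.52

$702.52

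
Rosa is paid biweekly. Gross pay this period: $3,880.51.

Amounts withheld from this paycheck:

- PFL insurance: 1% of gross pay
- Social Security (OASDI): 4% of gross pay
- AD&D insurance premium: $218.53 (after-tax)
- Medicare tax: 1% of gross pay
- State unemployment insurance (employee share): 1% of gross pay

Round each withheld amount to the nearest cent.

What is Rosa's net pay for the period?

$3,390.33

Medicare tax: $3,880.51 × 0.01 = $38.81
State unemployment insurance (employee share): $3,880.51 × 0.01 = $38.81
PFL insurance: $3,880.51 × 0.01 = $38.81
Social Security (OASDI): $3,880.51 × 0.04 = $155.22
AD&D insurance premium: $218.53
Total deductions = $38.81 + $38.81 + $38.81 + $155.22 + $218.53 = $490.18
Net pay = $3,880.51 − $490.18 = $3,390.33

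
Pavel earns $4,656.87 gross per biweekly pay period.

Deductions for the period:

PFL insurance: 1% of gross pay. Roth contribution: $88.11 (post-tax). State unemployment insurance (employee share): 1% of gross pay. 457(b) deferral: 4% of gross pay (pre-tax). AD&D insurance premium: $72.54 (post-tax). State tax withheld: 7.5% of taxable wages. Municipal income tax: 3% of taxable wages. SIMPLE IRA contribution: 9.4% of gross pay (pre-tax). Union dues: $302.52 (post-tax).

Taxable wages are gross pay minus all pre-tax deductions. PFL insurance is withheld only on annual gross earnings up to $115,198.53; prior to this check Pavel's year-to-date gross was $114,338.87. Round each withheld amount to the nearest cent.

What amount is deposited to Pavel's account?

$3,091.06

SIMPLE IRA contribution: $4,656.87 × 0.094 = $437.75
457(b) deferral: $4,656.87 × 0.04 = $186.27
Pre-tax total = $437.75 + $186.27 = $624.02
Taxable wages = $4,656.87 − $624.02 = $4,032.85
State tax withheld: $4,032.85 × 0.075 = $302.46
Municipal income tax: $4,032.85 × 0.03 = $120.99
PFL insurance: only $115,198.53 − $114,338.87 = $859.66 of this check is subject → $859.66 × 0.01 = $8.60
State unemployment insurance (employee share): $4,656.87 × 0.01 = $46.57
Union dues: $302.52
AD&D insurance premium: $72.54
Roth contribution: $88.11
Total deductions = $437.75 + $186.27 + $302.46 + $120.99 + $8.60 + $46.57 + $302.52 + $72.54 + $88.11 = $1,565.81
Net pay = $4,656.87 − $1,565.81 = $3,091.06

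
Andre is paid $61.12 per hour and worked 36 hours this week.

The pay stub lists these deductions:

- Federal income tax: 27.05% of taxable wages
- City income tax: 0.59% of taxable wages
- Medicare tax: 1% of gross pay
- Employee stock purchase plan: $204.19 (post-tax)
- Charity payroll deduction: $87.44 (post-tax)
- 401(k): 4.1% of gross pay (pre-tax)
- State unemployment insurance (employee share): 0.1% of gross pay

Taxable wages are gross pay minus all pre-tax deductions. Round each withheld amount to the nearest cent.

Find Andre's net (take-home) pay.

$1,211.05

Gross pay: 36 × $61.12 = $2,200.32
401(k): $2,200.32 × 0.041 = $90.21
Taxable wages = $2,200.32 − $90.21 = $2,110.11
City income tax: $2,110.11 × 0.0059 = $12.45
Federal income tax: $2,110.11 × 0.2705 = $570.78
Medicare tax: $2,200.32 × 0.01 = $22.00
State unemployment insurance (employee share): $2,200.32 × 0.001 = $2.20
Employee stock purchase plan: $204.19
Charity payroll deduction: $87.44
Total deductions = $90.21 + $12.45 + $570.78 + $22.00 + $2.20 + $204.19 + $87.44 = $989.27
Net pay = $2,200.32 − $989.27 = $1,211.05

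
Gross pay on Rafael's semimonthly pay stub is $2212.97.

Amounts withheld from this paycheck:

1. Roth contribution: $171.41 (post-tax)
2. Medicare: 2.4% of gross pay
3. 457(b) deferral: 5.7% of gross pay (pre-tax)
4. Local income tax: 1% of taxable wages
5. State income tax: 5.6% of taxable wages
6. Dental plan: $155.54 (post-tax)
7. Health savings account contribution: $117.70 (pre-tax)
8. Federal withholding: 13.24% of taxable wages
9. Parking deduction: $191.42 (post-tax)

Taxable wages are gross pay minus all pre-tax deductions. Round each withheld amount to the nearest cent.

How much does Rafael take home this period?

$1006.98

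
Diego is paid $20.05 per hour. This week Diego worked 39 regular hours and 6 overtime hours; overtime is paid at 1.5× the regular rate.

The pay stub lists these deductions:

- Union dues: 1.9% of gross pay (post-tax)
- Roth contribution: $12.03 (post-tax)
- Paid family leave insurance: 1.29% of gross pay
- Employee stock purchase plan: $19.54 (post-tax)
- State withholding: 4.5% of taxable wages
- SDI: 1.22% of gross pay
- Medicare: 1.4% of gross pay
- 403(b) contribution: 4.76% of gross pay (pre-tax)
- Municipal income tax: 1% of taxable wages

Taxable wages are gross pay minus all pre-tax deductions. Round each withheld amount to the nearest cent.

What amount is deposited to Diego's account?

Regular pay: 39 × $20.05 = $781.95
Overtime pay: 6 × $20.05 × 1.5 = $180.45
Gross pay = $781.95 + $180.45 = $962.40
403(b) contribution: $962.40 × 0.0476 = $45.81
Taxable wages = $962.40 − $45.81 = $916.59
Municipal income tax: $916.59 × 0.01 = $9.17
State withholding: $916.59 × 0.045 = $41.25
Paid family leave insurance: $962.40 × 0.0129 = $12.41
Medicare: $962.40 × 0.014 = $13.47
SDI: $962.40 × 0.0122 = $11.74
Employee stock purchase plan: $19.54
Roth contribution: $12.03
Union dues: $962.40 × 0.019 = $18.29
Total deductions = $45.81 + $9.17 + $41.25 + $12.41 + $13.47 + $11.74 + $19.54 + $12.03 + $18.29 = $183.71
Net pay = $962.40 − $183.71 = $778.69

$778.69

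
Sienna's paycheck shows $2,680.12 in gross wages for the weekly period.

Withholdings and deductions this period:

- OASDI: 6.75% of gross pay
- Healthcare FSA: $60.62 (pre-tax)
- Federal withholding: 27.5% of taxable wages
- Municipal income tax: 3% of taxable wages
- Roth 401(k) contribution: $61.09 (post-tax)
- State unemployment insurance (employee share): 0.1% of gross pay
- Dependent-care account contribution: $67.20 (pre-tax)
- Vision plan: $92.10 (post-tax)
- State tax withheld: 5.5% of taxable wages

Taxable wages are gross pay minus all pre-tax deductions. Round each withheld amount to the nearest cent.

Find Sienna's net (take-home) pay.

Dependent-care account contribution: $67.20
Healthcare FSA: $60.62
Pre-tax total = $67.20 + $60.62 = $127.82
Taxable wages = $2,680.12 − $127.82 = $2,552.30
Federal withholding: $2,552.30 × 0.275 = $701.88
State tax withheld: $2,552.30 × 0.055 = $140.38
Municipal income tax: $2,552.30 × 0.03 = $76.57
OASDI: $2,680.12 × 0.0675 = $180.91
State unemployment insurance (employee share): $2,680.12 × 0.001 = $2.68
Roth 401(k) contribution: $61.09
Vision plan: $92.10
Total deductions = $67.20 + $60.62 + $701.88 + $140.38 + $76.57 + $180.91 + $2.68 + $61.09 + $92.10 = $1,383.43
Net pay = $2,680.12 − $1,383.43 = $1,296.69

$1,296.69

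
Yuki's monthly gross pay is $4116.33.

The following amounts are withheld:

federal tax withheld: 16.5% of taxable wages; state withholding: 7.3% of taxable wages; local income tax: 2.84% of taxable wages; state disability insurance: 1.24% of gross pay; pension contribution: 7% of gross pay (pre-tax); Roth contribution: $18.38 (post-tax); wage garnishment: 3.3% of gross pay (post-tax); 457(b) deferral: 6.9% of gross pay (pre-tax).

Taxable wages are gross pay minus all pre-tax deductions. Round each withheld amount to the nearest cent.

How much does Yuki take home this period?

457(b) deferral: $4116.33 × 0.069 = $284.03
Pension contribution: $4116.33 × 0.07 = $288.14
Pre-tax total = $284.03 + $288.14 = $572.17
Taxable wages = $4116.33 − $572.17 = $3544.16
Federal tax withheld: $3544.16 × 0.165 = $584.79
Local income tax: $3544.16 × 0.0284 = $100.65
State withholding: $3544.16 × 0.073 = $258.72
State disability insurance: $4116.33 × 0.0124 = $51.04
Roth contribution: $18.38
Wage garnishment: $4116.33 × 0.033 = $135.84
Total deductions = $284.03 + $288.14 + $584.79 + $100.65 + $258.72 + $51.04 + $18.38 + $135.84 = $1721.59
Net pay = $4116.33 − $1721.59 = $2394.74

$2394.74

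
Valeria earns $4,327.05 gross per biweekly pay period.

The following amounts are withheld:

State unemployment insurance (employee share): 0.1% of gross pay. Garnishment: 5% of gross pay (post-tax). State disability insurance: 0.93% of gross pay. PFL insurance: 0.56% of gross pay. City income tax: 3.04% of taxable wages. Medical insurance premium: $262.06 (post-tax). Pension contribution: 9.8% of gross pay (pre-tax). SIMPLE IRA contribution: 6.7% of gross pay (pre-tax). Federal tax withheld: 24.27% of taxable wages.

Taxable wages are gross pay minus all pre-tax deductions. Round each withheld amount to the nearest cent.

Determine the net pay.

$2,079.14

SIMPLE IRA contribution: $4,327.05 × 0.067 = $289.91
Pension contribution: $4,327.05 × 0.098 = $424.05
Pre-tax total = $289.91 + $424.05 = $713.96
Taxable wages = $4,327.05 − $713.96 = $3,613.09
City income tax: $3,613.09 × 0.0304 = $109.84
Federal tax withheld: $3,613.09 × 0.2427 = $876.90
State unemployment insurance (employee share): $4,327.05 × 0.001 = $4.33
PFL insurance: $4,327.05 × 0.0056 = $24.23
State disability insurance: $4,327.05 × 0.0093 = $40.24
Garnishment: $4,327.05 × 0.05 = $216.35
Medical insurance premium: $262.06
Total deductions = $289.91 + $424.05 + $109.84 + $876.90 + $4.33 + $24.23 + $40.24 + $216.35 + $262.06 = $2,247.91
Net pay = $4,327.05 − $2,247.91 = $2,079.14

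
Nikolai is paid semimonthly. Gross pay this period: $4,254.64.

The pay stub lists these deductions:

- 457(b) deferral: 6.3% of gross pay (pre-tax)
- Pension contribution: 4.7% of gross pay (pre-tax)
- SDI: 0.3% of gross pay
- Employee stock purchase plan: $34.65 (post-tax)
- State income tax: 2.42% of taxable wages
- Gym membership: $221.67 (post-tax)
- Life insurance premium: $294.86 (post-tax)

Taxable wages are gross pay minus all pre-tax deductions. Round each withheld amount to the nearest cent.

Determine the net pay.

$3,131.05

457(b) deferral: $4,254.64 × 0.063 = $268.04
Pension contribution: $4,254.64 × 0.047 = $199.97
Pre-tax total = $268.04 + $199.97 = $468.01
Taxable wages = $4,254.64 − $468.01 = $3,786.63
State income tax: $3,786.63 × 0.0242 = $91.64
SDI: $4,254.64 × 0.003 = $12.76
Life insurance premium: $294.86
Employee stock purchase plan: $34.65
Gym membership: $221.67
Total deductions = $268.04 + $199.97 + $91.64 + $12.76 + $294.86 + $34.65 + $221.67 = $1,123.59
Net pay = $4,254.64 − $1,123.59 = $3,131.05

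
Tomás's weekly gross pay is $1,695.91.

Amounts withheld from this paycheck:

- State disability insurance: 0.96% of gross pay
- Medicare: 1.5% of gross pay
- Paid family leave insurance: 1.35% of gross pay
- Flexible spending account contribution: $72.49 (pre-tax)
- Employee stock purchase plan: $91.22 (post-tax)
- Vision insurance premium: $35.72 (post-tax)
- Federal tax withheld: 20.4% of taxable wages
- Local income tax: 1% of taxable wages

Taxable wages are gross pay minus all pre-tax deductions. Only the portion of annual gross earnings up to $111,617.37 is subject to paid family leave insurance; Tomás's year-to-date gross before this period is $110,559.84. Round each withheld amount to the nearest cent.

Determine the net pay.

Flexible spending account contribution: $72.49
Taxable wages = $1,695.91 − $72.49 = $1,623.42
Federal tax withheld: $1,623.42 × 0.204 = $331.18
Local income tax: $1,623.42 × 0.01 = $16.23
Medicare: $1,695.91 × 0.015 = $25.44
Paid family leave insurance: only $111,617.37 − $110,559.84 = $1,057.53 of this check is subject → $1,057.53 × 0.0135 = $14.28
State disability insurance: $1,695.91 × 0.0096 = $16.28
Vision insurance premium: $35.72
Employee stock purchase plan: $91.22
Total deductions = $72.49 + $331.18 + $16.23 + $25.44 + $14.28 + $16.28 + $35.72 + $91.22 = $602.84
Net pay = $1,695.91 − $602.84 = $1,093.07

$1,093.07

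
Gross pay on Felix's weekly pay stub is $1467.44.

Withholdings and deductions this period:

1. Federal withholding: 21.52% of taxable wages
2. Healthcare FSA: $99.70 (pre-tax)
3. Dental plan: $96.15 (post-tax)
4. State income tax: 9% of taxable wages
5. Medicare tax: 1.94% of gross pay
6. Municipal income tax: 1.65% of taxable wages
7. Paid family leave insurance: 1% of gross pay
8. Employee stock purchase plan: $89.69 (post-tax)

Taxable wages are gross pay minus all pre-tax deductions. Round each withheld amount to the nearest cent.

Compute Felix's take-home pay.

$698.75

Healthcare FSA: $99.70
Taxable wages = $1467.44 − $99.70 = $1367.74
State income tax: $1367.74 × 0.09 = $123.10
Municipal income tax: $1367.74 × 0.0165 = $22.57
Federal withholding: $1367.74 × 0.2152 = $294.34
Medicare tax: $1467.44 × 0.0194 = $28.47
Paid family leave insurance: $1467.44 × 0.01 = $14.67
Employee stock purchase plan: $89.69
Dental plan: $96.15
Total deductions = $99.70 + $123.10 + $22.57 + $294.34 + $28.47 + $14.67 + $89.69 + $96.15 = $768.69
Net pay = $1467.44 − $768.69 = $698.75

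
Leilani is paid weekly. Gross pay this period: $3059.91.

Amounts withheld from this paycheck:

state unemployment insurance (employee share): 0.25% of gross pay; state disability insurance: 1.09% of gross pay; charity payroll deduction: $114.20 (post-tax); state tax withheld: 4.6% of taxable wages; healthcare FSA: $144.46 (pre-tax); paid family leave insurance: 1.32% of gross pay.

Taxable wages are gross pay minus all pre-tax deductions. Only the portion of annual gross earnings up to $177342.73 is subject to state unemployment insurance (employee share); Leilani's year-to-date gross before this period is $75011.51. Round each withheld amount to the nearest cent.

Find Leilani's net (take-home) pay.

Healthcare FSA: $144.46
Taxable wages = $3059.91 − $144.46 = $2915.45
State tax withheld: $2915.45 × 0.046 = $134.11
State disability insurance: $3059.91 × 0.0109 = $33.35
Paid family leave insurance: $3059.91 × 0.0132 = $40.39
State unemployment insurance (employee share): cap not yet reached, full $3059.91 is subject → $3059.91 × 0.0025 = $7.65
Charity payroll deduction: $114.20
Total deductions = $144.46 + $134.11 + $33.35 + $40.39 + $7.65 + $114.20 = $474.16
Net pay = $3059.91 − $474.16 = $2585.75

$2585.75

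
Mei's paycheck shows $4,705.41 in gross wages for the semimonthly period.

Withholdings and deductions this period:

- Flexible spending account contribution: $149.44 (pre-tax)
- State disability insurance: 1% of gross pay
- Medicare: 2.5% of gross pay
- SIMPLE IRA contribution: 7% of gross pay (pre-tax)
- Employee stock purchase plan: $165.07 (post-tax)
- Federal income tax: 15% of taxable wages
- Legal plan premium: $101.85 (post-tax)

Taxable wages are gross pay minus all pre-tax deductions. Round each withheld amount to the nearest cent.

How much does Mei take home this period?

$3,160.99

Flexible spending account contribution: $149.44
SIMPLE IRA contribution: $4,705.41 × 0.07 = $329.38
Pre-tax total = $149.44 + $329.38 = $478.82
Taxable wages = $4,705.41 − $478.82 = $4,226.59
Federal income tax: $4,226.59 × 0.15 = $633.99
State disability insurance: $4,705.41 × 0.01 = $47.05
Medicare: $4,705.41 × 0.025 = $117.64
Legal plan premium: $101.85
Employee stock purchase plan: $165.07
Total deductions = $149.44 + $329.38 + $633.99 + $47.05 + $117.64 + $101.85 + $165.07 = $1,544.42
Net pay = $4,705.41 − $1,544.42 = $3,160.99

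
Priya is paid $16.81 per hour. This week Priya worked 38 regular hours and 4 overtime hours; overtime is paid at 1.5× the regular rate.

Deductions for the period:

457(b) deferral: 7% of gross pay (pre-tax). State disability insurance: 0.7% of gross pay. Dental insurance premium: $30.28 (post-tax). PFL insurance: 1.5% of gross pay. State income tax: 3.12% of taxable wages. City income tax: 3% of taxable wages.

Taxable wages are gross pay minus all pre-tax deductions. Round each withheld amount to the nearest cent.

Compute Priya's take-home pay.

$599.22

Regular pay: 38 × $16.81 = $638.78
Overtime pay: 4 × $16.81 × 1.5 = $100.86
Gross pay = $638.78 + $100.86 = $739.64
457(b) deferral: $739.64 × 0.07 = $51.77
Taxable wages = $739.64 − $51.77 = $687.87
State income tax: $687.87 × 0.0312 = $21.46
City income tax: $687.87 × 0.03 = $20.64
PFL insurance: $739.64 × 0.015 = $11.09
State disability insurance: $739.64 × 0.007 = $5.18
Dental insurance premium: $30.28
Total deductions = $51.77 + $21.46 + $20.64 + $11.09 + $5.18 + $30.28 = $140.42
Net pay = $739.64 − $140.42 = $599.22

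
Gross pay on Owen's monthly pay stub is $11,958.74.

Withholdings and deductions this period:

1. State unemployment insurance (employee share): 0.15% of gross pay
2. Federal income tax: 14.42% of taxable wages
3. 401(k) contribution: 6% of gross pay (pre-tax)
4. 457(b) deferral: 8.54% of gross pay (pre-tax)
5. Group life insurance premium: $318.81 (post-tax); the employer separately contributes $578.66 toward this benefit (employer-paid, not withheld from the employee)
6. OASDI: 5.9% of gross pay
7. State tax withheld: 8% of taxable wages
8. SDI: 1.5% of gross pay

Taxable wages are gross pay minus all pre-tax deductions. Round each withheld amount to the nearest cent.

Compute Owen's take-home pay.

$6,706.92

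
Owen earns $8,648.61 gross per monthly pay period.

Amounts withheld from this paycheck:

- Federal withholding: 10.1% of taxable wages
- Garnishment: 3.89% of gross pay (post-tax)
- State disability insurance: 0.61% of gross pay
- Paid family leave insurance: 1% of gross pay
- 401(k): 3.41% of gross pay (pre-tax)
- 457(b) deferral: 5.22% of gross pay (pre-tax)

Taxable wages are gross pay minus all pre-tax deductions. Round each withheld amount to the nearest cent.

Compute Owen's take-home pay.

$6,628.42

457(b) deferral: $8,648.61 × 0.0522 = $451.46
401(k): $8,648.61 × 0.0341 = $294.92
Pre-tax total = $451.46 + $294.92 = $746.38
Taxable wages = $8,648.61 − $746.38 = $7,902.23
Federal withholding: $7,902.23 × 0.101 = $798.13
Paid family leave insurance: $8,648.61 × 0.01 = $86.49
State disability insurance: $8,648.61 × 0.0061 = $52.76
Garnishment: $8,648.61 × 0.0389 = $336.43
Total deductions = $451.46 + $294.92 + $798.13 + $86.49 + $52.76 + $336.43 = $2,020.19
Net pay = $8,648.61 − $2,020.19 = $6,628.42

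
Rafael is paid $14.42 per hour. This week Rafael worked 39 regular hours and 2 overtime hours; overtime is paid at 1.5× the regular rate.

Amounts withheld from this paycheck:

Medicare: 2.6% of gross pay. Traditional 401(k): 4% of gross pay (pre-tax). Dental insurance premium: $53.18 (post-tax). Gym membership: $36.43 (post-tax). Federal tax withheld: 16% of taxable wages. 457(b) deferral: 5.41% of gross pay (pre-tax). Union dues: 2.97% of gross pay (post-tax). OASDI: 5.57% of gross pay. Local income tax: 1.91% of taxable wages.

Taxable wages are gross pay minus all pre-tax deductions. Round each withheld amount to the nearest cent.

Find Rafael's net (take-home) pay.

$293.30

Regular pay: 39 × $14.42 = $562.38
Overtime pay: 2 × $14.42 × 1.5 = $43.26
Gross pay = $562.38 + $43.26 = $605.64
Traditional 401(k): $605.64 × 0.04 = $24.23
457(b) deferral: $605.64 × 0.0541 = $32.77
Pre-tax total = $24.23 + $32.77 = $57.00
Taxable wages = $605.64 − $57.00 = $548.64
Federal tax withheld: $548.64 × 0.16 = $87.78
Local income tax: $548.64 × 0.0191 = $10.48
Medicare: $605.64 × 0.026 = $15.75
OASDI: $605.64 × 0.0557 = $33.73
Gym membership: $36.43
Dental insurance premium: $53.18
Union dues: $605.64 × 0.0297 = $17.99
Total deductions = $24.23 + $32.77 + $87.78 + $10.48 + $15.75 + $33.73 + $36.43 + $53.18 + $17.99 = $312.34
Net pay = $605.64 − $312.34 = $293.30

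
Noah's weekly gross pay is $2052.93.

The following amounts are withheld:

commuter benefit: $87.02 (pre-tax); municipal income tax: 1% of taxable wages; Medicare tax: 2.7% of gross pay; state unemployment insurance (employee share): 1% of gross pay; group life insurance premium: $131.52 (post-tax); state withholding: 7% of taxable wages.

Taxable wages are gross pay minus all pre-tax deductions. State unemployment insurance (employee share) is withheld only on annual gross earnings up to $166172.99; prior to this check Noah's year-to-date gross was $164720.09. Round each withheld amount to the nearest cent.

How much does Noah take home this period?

$1607.16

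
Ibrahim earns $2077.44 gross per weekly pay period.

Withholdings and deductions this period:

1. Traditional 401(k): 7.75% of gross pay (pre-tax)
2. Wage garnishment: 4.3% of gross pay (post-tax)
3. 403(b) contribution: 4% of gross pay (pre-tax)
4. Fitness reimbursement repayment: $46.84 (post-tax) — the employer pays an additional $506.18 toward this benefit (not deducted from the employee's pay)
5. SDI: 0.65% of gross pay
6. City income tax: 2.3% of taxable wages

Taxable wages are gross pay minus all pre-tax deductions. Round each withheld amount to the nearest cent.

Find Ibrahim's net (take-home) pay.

Traditional 401(k): $2077.44 × 0.0775 = $161.00
403(b) contribution: $2077.44 × 0.04 = $83.10
Pre-tax total = $161.00 + $83.10 = $244.10
Taxable wages = $2077.44 − $244.10 = $1833.34
City income tax: $1833.34 × 0.023 = $42.17
SDI: $2077.44 × 0.0065 = $13.50
Wage garnishment: $2077.44 × 0.043 = $89.33
Fitness reimbursement repayment: $46.84
(Employer's $506.18 toward fitness reimbursement repayment is not withheld from the employee.)
Total deductions = $161.00 + $83.10 + $42.17 + $13.50 + $89.33 + $46.84 = $435.94
Net pay = $2077.44 − $435.94 = $1641.50

$1641.50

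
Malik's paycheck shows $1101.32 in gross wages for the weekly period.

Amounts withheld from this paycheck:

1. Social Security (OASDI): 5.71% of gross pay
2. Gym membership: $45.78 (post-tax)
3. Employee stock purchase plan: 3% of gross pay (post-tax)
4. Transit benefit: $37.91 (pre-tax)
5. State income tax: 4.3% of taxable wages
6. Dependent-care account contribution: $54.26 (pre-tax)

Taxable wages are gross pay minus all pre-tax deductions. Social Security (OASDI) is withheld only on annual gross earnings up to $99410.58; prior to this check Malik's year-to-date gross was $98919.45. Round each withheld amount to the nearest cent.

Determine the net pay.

$858.90

Dependent-care account contribution: $54.26
Transit benefit: $37.91
Pre-tax total = $54.26 + $37.91 = $92.17
Taxable wages = $1101.32 − $92.17 = $1009.15
State income tax: $1009.15 × 0.043 = $43.39
Social Security (OASDI): only $99410.58 − $98919.45 = $491.13 of this check is subject → $491.13 × 0.0571 = $28.04
Gym membership: $45.78
Employee stock purchase plan: $1101.32 × 0.03 = $33.04
Total deductions = $54.26 + $37.91 + $43.39 + $28.04 + $45.78 + $33.04 = $242.42
Net pay = $1101.32 − $242.42 = $858.90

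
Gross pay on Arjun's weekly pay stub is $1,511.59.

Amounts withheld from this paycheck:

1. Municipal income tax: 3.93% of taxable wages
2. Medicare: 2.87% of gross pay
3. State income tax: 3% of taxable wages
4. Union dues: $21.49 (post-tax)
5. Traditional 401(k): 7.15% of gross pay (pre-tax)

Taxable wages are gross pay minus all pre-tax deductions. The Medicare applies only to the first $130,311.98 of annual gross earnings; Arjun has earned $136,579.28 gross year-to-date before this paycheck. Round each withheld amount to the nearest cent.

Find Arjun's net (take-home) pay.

Traditional 401(k): $1,511.59 × 0.0715 = $108.08
Taxable wages = $1,511.59 − $108.08 = $1,403.51
Municipal income tax: $1,403.51 × 0.0393 = $55.16
State income tax: $1,403.51 × 0.03 = $42.11
Medicare: annual cap $130,311.98 already reached (YTD $136,579.28), so $0.00
Union dues: $21.49
Total deductions = $108.08 + $55.16 + $42.11 + $0.00 + $21.49 = $226.84
Net pay = $1,511.59 − $226.84 = $1,284.75

$1,284.75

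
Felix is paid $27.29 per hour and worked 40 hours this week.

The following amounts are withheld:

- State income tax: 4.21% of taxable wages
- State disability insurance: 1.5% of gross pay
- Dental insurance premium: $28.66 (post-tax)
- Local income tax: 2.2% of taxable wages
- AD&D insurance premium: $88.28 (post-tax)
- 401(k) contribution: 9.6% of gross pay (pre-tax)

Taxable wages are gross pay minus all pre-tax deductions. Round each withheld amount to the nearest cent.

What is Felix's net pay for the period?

Gross pay: 40 × $27.29 = $1091.60
401(k) contribution: $1091.60 × 0.096 = $104.79
Taxable wages = $1091.60 − $104.79 = $986.81
Local income tax: $986.81 × 0.022 = $21.71
State income tax: $986.81 × 0.0421 = $41.54
State disability insurance: $1091.60 × 0.015 = $16.37
Dental insurance premium: $28.66
AD&D insurance premium: $88.28
Total deductions = $104.79 + $21.71 + $41.54 + $16.37 + $28.66 + $88.28 = $301.35
Net pay = $1091.60 − $301.35 = $790.25

$790.25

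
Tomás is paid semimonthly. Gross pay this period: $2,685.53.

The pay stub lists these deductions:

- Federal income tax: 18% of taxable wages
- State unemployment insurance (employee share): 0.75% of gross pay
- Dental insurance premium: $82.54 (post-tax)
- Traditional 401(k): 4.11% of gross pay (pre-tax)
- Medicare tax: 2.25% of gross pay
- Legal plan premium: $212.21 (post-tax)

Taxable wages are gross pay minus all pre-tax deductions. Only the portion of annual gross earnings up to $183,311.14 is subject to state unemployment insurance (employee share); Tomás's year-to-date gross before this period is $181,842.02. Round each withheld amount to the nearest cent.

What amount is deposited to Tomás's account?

Traditional 401(k): $2,685.53 × 0.0411 = $110.38
Taxable wages = $2,685.53 − $110.38 = $2,575.15
Federal income tax: $2,575.15 × 0.18 = $463.53
Medicare tax: $2,685.53 × 0.0225 = $60.42
State unemployment insurance (employee share): only $183,311.14 − $181,842.02 = $1,469.12 of this check is subject → $1,469.12 × 0.0075 = $11.02
Dental insurance premium: $82.54
Legal plan premium: $212.21
Total deductions = $110.38 + $463.53 + $60.42 + $11.02 + $82.54 + $212.21 = $940.10
Net pay = $2,685.53 − $940.10 = $1,745.43

$1,745.43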